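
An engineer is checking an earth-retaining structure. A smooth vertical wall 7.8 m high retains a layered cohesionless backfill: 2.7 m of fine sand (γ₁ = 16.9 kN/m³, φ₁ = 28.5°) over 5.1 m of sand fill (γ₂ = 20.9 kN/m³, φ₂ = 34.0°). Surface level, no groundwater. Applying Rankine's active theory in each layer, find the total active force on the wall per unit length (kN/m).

164 kN/m

K_a1 = tan²(45°−28.5°/2) = 0.3540; K_a2 = tan²(45°−34.0°/2) = 0.2827.
Layer 1: σ at base = K_a1 γ₁ h₁ = 16.15 kPa; P₁ = ½×16.15×2.7 = 21.80.
Layer 2: σ_v at top = γ₁h₁ = 45.63; σ_h top = K_a2×45.63 = 12.90; σ_h base = K_a2×(45.63+20.9×5.1) = 43.03.
P₂ = ½(12.90+43.03)×5.1 = 142.6. Total P_a = 21.80+142.6 = 164.4 kN/m.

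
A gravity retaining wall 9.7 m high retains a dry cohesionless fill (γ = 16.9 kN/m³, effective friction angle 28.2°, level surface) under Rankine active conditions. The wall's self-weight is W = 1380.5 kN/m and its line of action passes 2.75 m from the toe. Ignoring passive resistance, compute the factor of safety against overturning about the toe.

4.12

K_a = tan²(45° − 28.2°/2) = 0.3582.
P_a = ½K_aγH² = 0.5×0.3582×16.9×9.7² = 284.8 kN/m, acting at H/3 = 3.233 m above the base.
Overturning moment M_o = P_a × H/3 = 284.8 × 3.233 = 920.8.
Resisting moment M_r = W × 2.75 = 1380.5 × 2.75 = 3796.
FS_overturning = M_r/M_o = 3796/920.8 = 4.123.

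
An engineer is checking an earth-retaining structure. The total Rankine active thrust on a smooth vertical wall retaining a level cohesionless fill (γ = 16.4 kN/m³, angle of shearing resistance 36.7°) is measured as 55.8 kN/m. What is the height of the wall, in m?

5.20 m

K_a = 0.2519. P_a = ½ K_a γ H² ⇒ H = √(2P_a/(K_a γ)).
H = √(2×55.8/(0.2519×16.4)) = 5.198 m.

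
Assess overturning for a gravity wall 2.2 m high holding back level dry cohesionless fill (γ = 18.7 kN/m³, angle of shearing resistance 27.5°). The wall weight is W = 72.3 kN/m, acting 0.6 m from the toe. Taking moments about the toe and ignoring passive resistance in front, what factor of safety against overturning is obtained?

3.55

K_a = tan²(45° − 27.5°/2) = 0.3682.
P_a = ½K_aγH² = 0.5×0.3682×18.7×2.2² = 16.66 kN/m, acting at H/3 = 0.7333 m above the base.
Overturning moment M_o = P_a × H/3 = 16.66 × 0.7333 = 12.22.
Resisting moment M_r = W × 0.6 = 72.3 × 0.6 = 43.38.
FS_overturning = M_r/M_o = 43.38/12.22 = 3.550.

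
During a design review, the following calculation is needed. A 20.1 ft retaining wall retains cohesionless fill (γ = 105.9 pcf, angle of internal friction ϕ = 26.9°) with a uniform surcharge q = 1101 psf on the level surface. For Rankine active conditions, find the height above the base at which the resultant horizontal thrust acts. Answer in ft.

8.40 ft

K_a = 0.3770.
Triangular part P₁ = ½K_aγH² = 8065 at H/3 = 6.700 ft; rectangular part P₂ = K_a q H = 8343 at H/2 = 10.05 ft.
ȳ = (P₁·6.700 + P₂·10.05)/(P₁+P₂) = 8.403 ft.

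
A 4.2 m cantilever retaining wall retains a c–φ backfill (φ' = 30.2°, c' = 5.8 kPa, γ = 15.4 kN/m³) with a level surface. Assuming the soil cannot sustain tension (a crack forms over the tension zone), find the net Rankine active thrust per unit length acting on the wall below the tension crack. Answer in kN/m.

K_a = 0.3307; √K_a = 0.5750.
Tension-crack depth z_c = 2c/(γ√K_a) = 2×5.8/(15.4×0.5750) = 1.310 m.
σ_a at base = K_a γ H − 2c√K_a = 0.3307×15.4×4.2 − 2×5.8×0.5750 = 14.72 kPa.
P_a = ½ × 14.72 × (H − z_c) = 0.5×14.72×2.890 = 21.27 kN/m.

21.3 kN/m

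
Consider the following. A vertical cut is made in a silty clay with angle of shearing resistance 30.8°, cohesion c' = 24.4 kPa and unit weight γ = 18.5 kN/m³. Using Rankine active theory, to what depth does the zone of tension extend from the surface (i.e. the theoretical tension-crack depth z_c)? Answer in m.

4.64 m

K_a = tan²(45° − 30.8°/2) = 0.3227; √K_a = 0.5681.
The active pressure is zero where K_a γ z = 2c√K_a, so z_c = 2c/(γ√K_a) = 2×24.4/(18.5×0.5681) = 4.643 m.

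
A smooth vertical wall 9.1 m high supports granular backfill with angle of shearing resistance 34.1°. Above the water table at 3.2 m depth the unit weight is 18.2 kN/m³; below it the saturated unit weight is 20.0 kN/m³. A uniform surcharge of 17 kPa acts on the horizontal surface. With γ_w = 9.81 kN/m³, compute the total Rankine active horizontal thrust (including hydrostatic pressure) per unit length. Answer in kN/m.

K_a = tan²(45° − φ/2) = 0.2815.
γ' = 20.0 − 9.81 = 10.19 kN/m³. h₂ = H − d_w = 5.9 m.
σ'_h: at surface K_a·q = 4.786; at WT K_a(q+γd_w) = 21.18; at base K_a(q+γd_w+γ'h₂) = 38.11 kPa.
P₁ = ½(4.786+21.18)×3.2 = 41.55; P₂ = ½(21.18+38.11)×5.9 = 174.9; P_w = ½γ_w h₂² = 170.7.
Total = 41.55+174.9+170.7 = 387.2 kN/m.

387 kN/m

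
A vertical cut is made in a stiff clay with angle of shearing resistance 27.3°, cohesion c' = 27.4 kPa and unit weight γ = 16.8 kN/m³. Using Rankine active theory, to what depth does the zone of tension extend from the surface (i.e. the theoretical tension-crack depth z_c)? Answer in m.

K_a = tan²(45° − 27.3°/2) = 0.3711; √K_a = 0.6092.
The active pressure is zero where K_a γ z = 2c√K_a, so z_c = 2c/(γ√K_a) = 2×27.4/(16.8×0.6092) = 5.354 m.

5.35 m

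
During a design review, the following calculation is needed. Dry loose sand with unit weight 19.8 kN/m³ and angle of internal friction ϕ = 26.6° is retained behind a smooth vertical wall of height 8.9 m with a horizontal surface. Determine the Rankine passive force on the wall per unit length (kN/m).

2060 kN/m

K_p = tan²(45° + φ/2) = 2.622.
P_p = ½ K_p γ H² = 0.5 × 2.622 × 19.8 × 8.9² = 2056 kN/m.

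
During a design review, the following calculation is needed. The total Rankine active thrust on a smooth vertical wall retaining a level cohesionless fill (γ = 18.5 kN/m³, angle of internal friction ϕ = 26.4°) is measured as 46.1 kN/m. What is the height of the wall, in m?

K_a = 0.3844. P_a = ½ K_a γ H² ⇒ H = √(2P_a/(K_a γ)).
H = √(2×46.1/(0.3844×18.5)) = 3.601 m.

3.60 m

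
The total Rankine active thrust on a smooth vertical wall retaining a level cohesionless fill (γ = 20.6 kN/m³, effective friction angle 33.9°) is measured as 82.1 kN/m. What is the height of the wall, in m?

K_a = 0.2839. P_a = ½ K_a γ H² ⇒ H = √(2P_a/(K_a γ)).
H = √(2×82.1/(0.2839×20.6)) = 5.299 m.

5.30 m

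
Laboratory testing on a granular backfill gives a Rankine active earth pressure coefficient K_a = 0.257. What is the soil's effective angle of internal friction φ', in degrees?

36.2°

K_a = tan²(45° − φ/2) ⇒ 45° − φ/2 = arctan(√0.257) = 26.88°.
φ = 2(45° − 26.88°) = 36.23°.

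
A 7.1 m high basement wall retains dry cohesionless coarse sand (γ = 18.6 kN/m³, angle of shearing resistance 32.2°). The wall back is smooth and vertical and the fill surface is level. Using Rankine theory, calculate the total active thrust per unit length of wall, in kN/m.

143 kN/m

K_a = tan²(45° − φ/2) = 0.3047.
P_a = ½ K_a γ H² = 0.5 × 0.3047 × 18.6 × 7.1² = 142.9 kN/m.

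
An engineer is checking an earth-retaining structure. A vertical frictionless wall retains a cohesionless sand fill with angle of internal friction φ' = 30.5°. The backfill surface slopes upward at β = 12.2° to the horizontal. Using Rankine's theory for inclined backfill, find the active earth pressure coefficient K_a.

K_a = cos β · (cos β − √(cos²β − cos²φ)) / (cos β + √(cos²β − cos²φ)).
cos β = 0.9774, cos φ = 0.8616, √(cos²β − cos²φ) = 0.4615.
K_a = 0.9774 × (0.9774 − 0.4615)/(0.9774 + 0.4615) = 0.3505.

0.350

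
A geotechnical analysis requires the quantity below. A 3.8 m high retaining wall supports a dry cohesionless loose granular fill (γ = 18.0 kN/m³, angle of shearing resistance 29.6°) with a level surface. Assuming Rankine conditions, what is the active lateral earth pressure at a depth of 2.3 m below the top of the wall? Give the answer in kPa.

K_a = (1 − sin φ)/(1 + sin φ) = 0.3387.
σ_h = K_a γ z = 0.3387 × 18.0 × 2.3 = 14.02 kPa.

14.0 kPa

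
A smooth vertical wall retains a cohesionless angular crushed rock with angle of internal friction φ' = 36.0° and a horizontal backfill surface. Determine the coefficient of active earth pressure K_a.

0.260

K_a = tan²(45° − φ/2) = tan²(27.00°) = 0.2596.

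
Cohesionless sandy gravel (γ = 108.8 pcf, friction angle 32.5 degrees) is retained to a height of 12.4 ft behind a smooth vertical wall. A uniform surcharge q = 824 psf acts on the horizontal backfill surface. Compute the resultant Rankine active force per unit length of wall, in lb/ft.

5590 lb/ft

K_a = tan²(45° − φ/2) = 0.3010.
Soil triangle: ½ K_a γ H² = 0.5×0.3010×108.8×12.4² = 2518 lb/ft.
Surcharge rectangle: K_a q H = 0.3010×824×12.4 = 3075 lb/ft.
Total = 2518 + 3075 = 5593 lb/ft.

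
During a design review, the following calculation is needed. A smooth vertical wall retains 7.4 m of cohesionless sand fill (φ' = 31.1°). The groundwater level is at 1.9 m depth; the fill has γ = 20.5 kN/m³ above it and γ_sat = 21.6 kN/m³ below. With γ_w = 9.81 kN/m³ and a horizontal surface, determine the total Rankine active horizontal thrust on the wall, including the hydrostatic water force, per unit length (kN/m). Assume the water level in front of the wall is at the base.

K_a = tan²(45° − φ/2) = 0.3188.
γ' = 21.6 − 9.81 = 11.79 kN/m³. Depth below WT = 5.5 m.
σ'_h at WT = K_a γ d_w = 12.42 kPa; at base = 12.42 + K_a γ' × 5.5 = 33.09 kPa.
P₁ (0–1.9 m) = ½×12.42×1.9 = 11.80. P₂ (1.9–7.4 m) = ½(12.42+33.09)×5.5 = 125.1.
P_w = ½ γ_w h₂² = 0.5×9.81×5.5² = 148.4. Total = 11.80+125.1+148.4 = 285.3 kN/m.

285 kN/m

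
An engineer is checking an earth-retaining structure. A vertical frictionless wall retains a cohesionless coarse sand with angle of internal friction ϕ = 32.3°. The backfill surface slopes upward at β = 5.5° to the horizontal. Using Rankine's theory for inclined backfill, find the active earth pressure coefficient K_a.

K_a = cos β · (cos β − √(cos²β − cos²φ)) / (cos β + √(cos²β − cos²φ)).
cos β = 0.9954, cos φ = 0.8453, √(cos²β − cos²φ) = 0.5257.
K_a = 0.9954 × (0.9954 − 0.5257)/(0.9954 + 0.5257) = 0.3074.

0.307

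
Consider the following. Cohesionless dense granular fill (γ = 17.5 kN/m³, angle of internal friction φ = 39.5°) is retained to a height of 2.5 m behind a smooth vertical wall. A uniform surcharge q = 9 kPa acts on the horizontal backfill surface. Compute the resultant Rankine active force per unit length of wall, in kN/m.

17.2 kN/m

K_a = tan²(45° − φ/2) = 0.2224.
Soil triangle: ½ K_a γ H² = 0.5×0.2224×17.5×2.5² = 12.16 kN/m.
Surcharge rectangle: K_a q H = 0.2224×9×2.5 = 5.005 kN/m.
Total = 12.16 + 5.005 = 17.17 kN/m.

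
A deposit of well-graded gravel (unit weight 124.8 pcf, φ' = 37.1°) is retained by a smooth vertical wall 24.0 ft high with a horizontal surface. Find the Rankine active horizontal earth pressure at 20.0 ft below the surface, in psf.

618 psf

K_a = (1 − sin φ)/(1 + sin φ) = 0.2475.
σ_h = K_a γ z = 0.2475 × 124.8 × 20.0 = 617.8 psf.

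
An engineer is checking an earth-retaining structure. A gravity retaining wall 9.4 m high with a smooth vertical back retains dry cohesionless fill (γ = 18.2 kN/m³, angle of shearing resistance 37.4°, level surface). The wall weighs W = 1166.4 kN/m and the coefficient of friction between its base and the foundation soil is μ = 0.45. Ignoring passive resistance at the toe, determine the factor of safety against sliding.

K_a = tan²(45° − 37.4°/2) = 0.2443.
P_a = ½K_aγH² = 0.5×0.2443×18.2×9.4² = 196.4 kN/m, acting at H/3 = 3.133 m above the base.
FS_sliding = μW / P_a = 0.45×1166.4 / 196.4 = 2.672.

2.67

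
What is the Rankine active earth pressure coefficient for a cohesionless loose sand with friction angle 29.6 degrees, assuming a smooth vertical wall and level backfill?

0.339

K_a = (1 − sin φ)/(1 + sin φ) = (1 − sin 29.6°)/(1 + sin 29.6°) = 0.3387.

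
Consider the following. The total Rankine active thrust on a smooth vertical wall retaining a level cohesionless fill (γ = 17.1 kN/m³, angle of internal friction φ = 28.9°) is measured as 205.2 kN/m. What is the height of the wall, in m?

K_a = 0.3484. P_a = ½ K_a γ H² ⇒ H = √(2P_a/(K_a γ)).
H = √(2×205.2/(0.3484×17.1)) = 8.300 m.

8.30 m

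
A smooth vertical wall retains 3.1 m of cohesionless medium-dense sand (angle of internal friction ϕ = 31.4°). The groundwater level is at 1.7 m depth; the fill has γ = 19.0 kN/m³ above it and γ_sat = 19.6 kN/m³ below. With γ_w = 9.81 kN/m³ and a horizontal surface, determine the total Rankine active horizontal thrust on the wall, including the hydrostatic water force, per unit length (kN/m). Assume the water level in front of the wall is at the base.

K_a = tan²(45° − φ/2) = 0.3149.
γ' = 19.6 − 9.81 = 9.790 kN/m³. Depth below WT = 1.4 m.
σ'_h at WT = K_a γ d_w = 10.17 kPa; at base = 10.17 + K_a γ' × 1.4 = 14.49 kPa.
P₁ (0–1.7 m) = ½×10.17×1.7 = 8.646. P₂ (1.7–3.1 m) = ½(10.17+14.49)×1.4 = 17.26.
P_w = ½ γ_w h₂² = 0.5×9.81×1.4² = 9.614. Total = 8.646+17.26+9.614 = 35.52 kN/m.

35.5 kN/m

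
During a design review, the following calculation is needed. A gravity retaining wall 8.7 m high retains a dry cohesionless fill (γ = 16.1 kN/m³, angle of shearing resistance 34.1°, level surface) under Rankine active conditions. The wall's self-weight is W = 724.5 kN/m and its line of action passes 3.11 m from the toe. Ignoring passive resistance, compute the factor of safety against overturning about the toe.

4.53

K_a = tan²(45° − 34.1°/2) = 0.2815.
P_a = ½K_aγH² = 0.5×0.2815×16.1×8.7² = 171.5 kN/m, acting at H/3 = 2.900 m above the base.
Overturning moment M_o = P_a × H/3 = 171.5 × 2.900 = 497.5.
Resisting moment M_r = W × 3.11 = 724.5 × 3.11 = 2253.
FS_overturning = M_r/M_o = 2253/497.5 = 4.529.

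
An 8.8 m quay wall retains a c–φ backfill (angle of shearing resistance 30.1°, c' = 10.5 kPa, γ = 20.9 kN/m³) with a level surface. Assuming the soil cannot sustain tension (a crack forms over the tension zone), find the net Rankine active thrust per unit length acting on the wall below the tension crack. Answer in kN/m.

K_a = 0.3320; √K_a = 0.5762.
Tension-crack depth z_c = 2c/(γ√K_a) = 2×10.5/(20.9×0.5762) = 1.744 m.
σ_a at base = K_a γ H − 2c√K_a = 0.3320×20.9×8.8 − 2×10.5×0.5762 = 48.96 kPa.
P_a = ½ × 48.96 × (H − z_c) = 0.5×48.96×7.056 = 172.7 kN/m.

173 kN/m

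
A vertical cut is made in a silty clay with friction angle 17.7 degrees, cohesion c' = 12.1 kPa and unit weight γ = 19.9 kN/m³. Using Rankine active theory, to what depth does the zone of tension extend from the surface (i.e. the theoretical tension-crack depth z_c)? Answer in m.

1.66 m

K_a = tan²(45° − 17.7°/2) = 0.5337; √K_a = 0.7306.
The active pressure is zero where K_a γ z = 2c√K_a, so z_c = 2c/(γ√K_a) = 2×12.1/(19.9×0.7306) = 1.665 m.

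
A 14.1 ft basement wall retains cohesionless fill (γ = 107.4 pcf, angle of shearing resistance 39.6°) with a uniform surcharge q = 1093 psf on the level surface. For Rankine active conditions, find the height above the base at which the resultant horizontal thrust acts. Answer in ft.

K_a = 0.2214.
Triangular part P₁ = ½K_aγH² = 2364 at H/3 = 4.700 ft; rectangular part P₂ = K_a q H = 3413 at H/2 = 7.050 ft.
ȳ = (P₁·4.700 + P₂·7.050)/(P₁+P₂) = 6.088 ft.

6.09 ft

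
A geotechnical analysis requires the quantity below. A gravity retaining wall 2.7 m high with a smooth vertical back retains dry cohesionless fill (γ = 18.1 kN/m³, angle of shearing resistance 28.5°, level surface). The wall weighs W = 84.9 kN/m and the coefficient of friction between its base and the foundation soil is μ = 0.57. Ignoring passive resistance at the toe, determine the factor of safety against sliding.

2.07

K_a = tan²(45° − 28.5°/2) = 0.3540.
P_a = ½K_aγH² = 0.5×0.3540×18.1×2.7² = 23.35 kN/m, acting at H/3 = 0.9000 m above the base.
FS_sliding = μW / P_a = 0.57×84.9 / 23.35 = 2.072.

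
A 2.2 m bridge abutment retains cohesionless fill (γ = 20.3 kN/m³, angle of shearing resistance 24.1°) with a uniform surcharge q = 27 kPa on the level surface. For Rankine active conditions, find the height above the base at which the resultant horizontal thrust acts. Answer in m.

K_a = 0.4201.
Triangular part P₁ = ½K_aγH² = 20.64 at H/3 = 0.7333 m; rectangular part P₂ = K_a q H = 24.96 at H/2 = 1.100 m.
ȳ = (P₁·0.7333 + P₂·1.100)/(P₁+P₂) = 0.9340 m.

0.934 m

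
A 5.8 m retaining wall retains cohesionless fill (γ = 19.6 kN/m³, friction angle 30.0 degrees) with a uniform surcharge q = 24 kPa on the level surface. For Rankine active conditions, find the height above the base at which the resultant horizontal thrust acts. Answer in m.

2.22 m

K_a = 0.3333.
Triangular part P₁ = ½K_aγH² = 109.9 at H/3 = 1.933 m; rectangular part P₂ = K_a q H = 46.40 at H/2 = 2.900 m.
ȳ = (P₁·1.933 + P₂·2.900)/(P₁+P₂) = 2.220 m.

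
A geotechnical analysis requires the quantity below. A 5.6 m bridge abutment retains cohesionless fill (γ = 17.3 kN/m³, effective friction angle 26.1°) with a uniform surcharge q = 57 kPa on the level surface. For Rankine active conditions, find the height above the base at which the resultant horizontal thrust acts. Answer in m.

2.37 m

K_a = 0.3889.
Triangular part P₁ = ½K_aγH² = 105.5 at H/3 = 1.867 m; rectangular part P₂ = K_a q H = 124.2 at H/2 = 2.800 m.
ȳ = (P₁·1.867 + P₂·2.800)/(P₁+P₂) = 2.371 m.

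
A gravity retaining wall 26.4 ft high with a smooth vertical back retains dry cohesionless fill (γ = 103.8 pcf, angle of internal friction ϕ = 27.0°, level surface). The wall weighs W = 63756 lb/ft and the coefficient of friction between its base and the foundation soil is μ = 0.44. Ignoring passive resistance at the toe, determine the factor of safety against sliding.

K_a = tan²(45° − 27.0°/2) = 0.3755.
P_a = ½K_aγH² = 0.5×0.3755×103.8×26.4² = 13580 lb/ft, acting at H/3 = 8.800 ft above the base.
FS_sliding = μW / P_a = 0.44×63756 / 13580 = 2.065.

2.07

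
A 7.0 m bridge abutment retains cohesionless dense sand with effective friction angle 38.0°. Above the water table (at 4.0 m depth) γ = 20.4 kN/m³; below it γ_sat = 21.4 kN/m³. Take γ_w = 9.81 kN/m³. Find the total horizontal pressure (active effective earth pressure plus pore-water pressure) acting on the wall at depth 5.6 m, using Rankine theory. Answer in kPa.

39.5 kPa

K_a = (1 − sin φ)/(1 + sin φ) = 0.2379.
γ' = 21.4 − 9.81 = 11.59 kN/m³.
Effective vertical stress at 5.6 m: σ'_v = 20.4×4.0 + 11.59×1.60 = 100.1 kPa.
σ'_h = K_a σ'_v = 0.2379 × 100.1 = 23.82 kPa; u = γ_w × 1.60 = 15.70 kPa.
Total σ_h = 23.82 + 15.70 = 39.52 kPa.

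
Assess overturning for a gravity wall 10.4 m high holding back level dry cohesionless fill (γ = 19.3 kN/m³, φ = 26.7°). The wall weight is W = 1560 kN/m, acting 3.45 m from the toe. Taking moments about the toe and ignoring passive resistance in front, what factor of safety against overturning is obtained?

K_a = tan²(45° − 26.7°/2) = 0.3800.
P_a = ½K_aγH² = 0.5×0.3800×19.3×10.4² = 396.6 kN/m, acting at H/3 = 3.467 m above the base.
Overturning moment M_o = P_a × H/3 = 396.6 × 3.467 = 1375.
Resisting moment M_r = W × 3.45 = 1560 × 3.45 = 5382.
FS_overturning = M_r/M_o = 5382/1375 = 3.915.

3.91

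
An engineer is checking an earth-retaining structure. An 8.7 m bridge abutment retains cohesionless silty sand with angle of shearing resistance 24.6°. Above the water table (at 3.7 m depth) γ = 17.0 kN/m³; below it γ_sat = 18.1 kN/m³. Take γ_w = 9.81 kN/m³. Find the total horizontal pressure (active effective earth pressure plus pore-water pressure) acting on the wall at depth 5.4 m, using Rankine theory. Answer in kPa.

K_a = (1 − sin φ)/(1 + sin φ) = 0.4121.
γ' = 18.1 − 9.81 = 8.290 kN/m³.
Effective vertical stress at 5.4 m: σ'_v = 17.0×3.7 + 8.290×1.70 = 76.99 kPa.
σ'_h = K_a σ'_v = 0.4121 × 76.99 = 31.73 kPa; u = γ_w × 1.70 = 16.68 kPa.
Total σ_h = 31.73 + 16.68 = 48.41 kPa.

48.4 kPa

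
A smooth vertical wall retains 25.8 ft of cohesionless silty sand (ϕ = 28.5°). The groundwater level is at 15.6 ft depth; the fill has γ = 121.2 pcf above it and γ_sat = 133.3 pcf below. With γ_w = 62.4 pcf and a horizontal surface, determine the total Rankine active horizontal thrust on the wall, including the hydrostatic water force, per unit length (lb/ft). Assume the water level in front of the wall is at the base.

16600 lb/ft

K_a = tan²(45° − φ/2) = 0.3540.
γ' = 133.3 − 62.4 = 70.90 pcf. Depth below WT = 10.2 ft.
σ'_h at WT = K_a γ d_w = 669.2 psf; at base = 669.2 + K_a γ' × 10.2 = 925.2 psf.
P₁ (0–15.6 ft) = ½×669.2×15.6 = 5220. P₂ (15.6–25.8 ft) = ½(669.2+925.2)×10.2 = 8132.
P_w = ½ γ_w h₂² = 0.5×62.4×10.2² = 3246. Total = 5220+8132+3246 = 16600 lb/ft.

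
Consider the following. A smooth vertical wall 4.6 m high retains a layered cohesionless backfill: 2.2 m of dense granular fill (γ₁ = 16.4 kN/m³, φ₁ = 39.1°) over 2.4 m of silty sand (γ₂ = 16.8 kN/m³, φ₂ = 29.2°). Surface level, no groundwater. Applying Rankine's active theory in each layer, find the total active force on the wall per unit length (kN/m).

55.4 kN/m

K_a1 = tan²(45°−39.1°/2) = 0.2265; K_a2 = tan²(45°−29.2°/2) = 0.3442.
Layer 1: σ at base = K_a1 γ₁ h₁ = 8.172 kPa; P₁ = ½×8.172×2.2 = 8.989.
Layer 2: σ_v at top = γ₁h₁ = 36.08; σ_h top = K_a2×36.08 = 12.42; σ_h base = K_a2×(36.08+16.8×2.4) = 26.30.
P₂ = ½(12.42+26.30)×2.4 = 46.46. Total P_a = 8.989+46.46 = 55.45 kN/m.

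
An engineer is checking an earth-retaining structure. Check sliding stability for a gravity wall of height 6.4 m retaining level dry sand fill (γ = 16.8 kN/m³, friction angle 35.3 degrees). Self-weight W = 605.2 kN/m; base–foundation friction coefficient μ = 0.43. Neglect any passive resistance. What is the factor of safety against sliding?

K_a = tan²(45° − 35.3°/2) = 0.2675.
P_a = ½K_aγH² = 0.5×0.2675×16.8×6.4² = 92.05 kN/m, acting at H/3 = 2.133 m above the base.
FS_sliding = μW / P_a = 0.43×605.2 / 92.05 = 2.827.

2.83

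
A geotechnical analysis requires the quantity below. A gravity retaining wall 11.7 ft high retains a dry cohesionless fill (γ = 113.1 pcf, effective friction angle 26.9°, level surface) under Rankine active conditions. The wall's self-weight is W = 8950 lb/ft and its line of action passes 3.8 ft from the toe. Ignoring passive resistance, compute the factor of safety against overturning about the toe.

K_a = tan²(45° − 26.9°/2) = 0.3770.
P_a = ½K_aγH² = 0.5×0.3770×113.1×11.7² = 2918 lb/ft, acting at H/3 = 3.900 ft above the base.
Overturning moment M_o = P_a × H/3 = 2918 × 3.900 = 11380.
Resisting moment M_r = W × 3.8 = 8950 × 3.8 = 34010.
FS_overturning = M_r/M_o = 34010/11380 = 2.988.

2.99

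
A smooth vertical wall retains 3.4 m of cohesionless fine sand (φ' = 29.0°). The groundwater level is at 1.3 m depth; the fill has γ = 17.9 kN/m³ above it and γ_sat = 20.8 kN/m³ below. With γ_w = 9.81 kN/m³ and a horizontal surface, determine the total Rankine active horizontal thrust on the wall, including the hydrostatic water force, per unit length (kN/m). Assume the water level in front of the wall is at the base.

52.2 kN/m

K_a = tan²(45° − φ/2) = 0.3470.
γ' = 20.8 − 9.81 = 10.99 kN/m³. Depth below WT = 2.1 m.
σ'_h at WT = K_a γ d_w = 8.074 kPa; at base = 8.074 + K_a γ' × 2.1 = 16.08 kPa.
P₁ (0–1.3 m) = ½×8.074×1.3 = 5.248. P₂ (1.3–3.4 m) = ½(8.074+16.08)×2.1 = 25.36.
P_w = ½ γ_w h₂² = 0.5×9.81×2.1² = 21.63. Total = 5.248+25.36+21.63 = 52.24 kN/m.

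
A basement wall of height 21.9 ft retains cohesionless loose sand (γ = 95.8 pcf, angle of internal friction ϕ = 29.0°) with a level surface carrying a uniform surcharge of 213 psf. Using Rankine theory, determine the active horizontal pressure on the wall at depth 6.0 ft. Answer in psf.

273 psf

K_a = (1 − sin φ)/(1 + sin φ) = 0.3470.
σ_v = γz + q = 95.8 × 6.0 + 213 = 787.8 psf.
σ_h = K_a σ_v = 0.3470 × 787.8 = 273.3 psf.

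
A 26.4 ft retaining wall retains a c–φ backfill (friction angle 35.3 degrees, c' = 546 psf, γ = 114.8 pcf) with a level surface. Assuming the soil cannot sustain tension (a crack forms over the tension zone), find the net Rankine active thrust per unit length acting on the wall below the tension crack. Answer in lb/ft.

K_a = 0.2675; √K_a = 0.5172.
Tension-crack depth z_c = 2c/(γ√K_a) = 2×546/(114.8×0.5172) = 18.39 ft.
σ_a at base = K_a γ H − 2c√K_a = 0.2675×114.8×26.4 − 2×546×0.5172 = 246.0 psf.
P_a = ½ × 246.0 × (H − z_c) = 0.5×246.0×8.010 = 985.3 lb/ft.

985 lb/ft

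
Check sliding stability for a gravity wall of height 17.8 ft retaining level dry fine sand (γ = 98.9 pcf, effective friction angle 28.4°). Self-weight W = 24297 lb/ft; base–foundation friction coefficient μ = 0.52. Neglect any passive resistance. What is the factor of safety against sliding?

K_a = tan²(45° − 28.4°/2) = 0.3554.
P_a = ½K_aγH² = 0.5×0.3554×98.9×17.8² = 5568 lb/ft, acting at H/3 = 5.933 ft above the base.
FS_sliding = μW / P_a = 0.52×24297 / 5568 = 2.269.

2.27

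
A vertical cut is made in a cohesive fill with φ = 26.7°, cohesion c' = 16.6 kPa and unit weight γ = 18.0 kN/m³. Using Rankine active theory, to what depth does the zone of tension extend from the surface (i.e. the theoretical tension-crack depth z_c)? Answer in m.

2.99 m

K_a = tan²(45° − 26.7°/2) = 0.3800; √K_a = 0.6164.
The active pressure is zero where K_a γ z = 2c√K_a, so z_c = 2c/(γ√K_a) = 2×16.6/(18.0×0.6164) = 2.992 m.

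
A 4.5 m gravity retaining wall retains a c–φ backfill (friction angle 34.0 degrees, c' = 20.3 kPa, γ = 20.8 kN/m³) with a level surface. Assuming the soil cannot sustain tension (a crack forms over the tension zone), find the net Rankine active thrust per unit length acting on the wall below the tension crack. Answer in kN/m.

K_a = 0.2827; √K_a = 0.5317.
Tension-crack depth z_c = 2c/(γ√K_a) = 2×20.3/(20.8×0.5317) = 3.671 m.
σ_a at base = K_a γ H − 2c√K_a = 0.2827×20.8×4.5 − 2×20.3×0.5317 = 4.875 kPa.
P_a = ½ × 4.875 × (H − z_c) = 0.5×4.875×0.8290 = 2.020 kN/m.

2.02 kN/m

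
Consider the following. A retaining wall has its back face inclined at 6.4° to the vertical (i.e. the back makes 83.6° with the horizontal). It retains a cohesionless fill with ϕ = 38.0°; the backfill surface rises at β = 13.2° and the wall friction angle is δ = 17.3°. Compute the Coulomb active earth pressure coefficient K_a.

K_a = sin²(α+φ) / [sin²α · sin(α−δ) · (1 + √{sin(φ+δ)sin(φ−β) / (sin(α−δ)sin(α+β))})²].
With α = 83.6°, φ = 38.0°, δ = 17.3°, β = 13.2°: K_a = 0.3072.

0.307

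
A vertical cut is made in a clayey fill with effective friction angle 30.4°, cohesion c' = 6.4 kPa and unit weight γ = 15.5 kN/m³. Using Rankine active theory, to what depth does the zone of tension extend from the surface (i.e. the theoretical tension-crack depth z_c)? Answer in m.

1.44 m

K_a = tan²(45° − 30.4°/2) = 0.3280; √K_a = 0.5727.
The active pressure is zero where K_a γ z = 2c√K_a, so z_c = 2c/(γ√K_a) = 2×6.4/(15.5×0.5727) = 1.442 m.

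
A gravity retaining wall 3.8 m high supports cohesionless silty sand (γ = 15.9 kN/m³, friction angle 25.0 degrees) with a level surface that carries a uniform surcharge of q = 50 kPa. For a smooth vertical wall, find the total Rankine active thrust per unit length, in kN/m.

K_a = tan²(45° − φ/2) = 0.4059.
Soil triangle: ½ K_a γ H² = 0.5×0.4059×15.9×3.8² = 46.59 kN/m.
Surcharge rectangle: K_a q H = 0.4059×50×3.8 = 77.11 kN/m.
Total = 46.59 + 77.11 = 123.7 kN/m.

124 kN/m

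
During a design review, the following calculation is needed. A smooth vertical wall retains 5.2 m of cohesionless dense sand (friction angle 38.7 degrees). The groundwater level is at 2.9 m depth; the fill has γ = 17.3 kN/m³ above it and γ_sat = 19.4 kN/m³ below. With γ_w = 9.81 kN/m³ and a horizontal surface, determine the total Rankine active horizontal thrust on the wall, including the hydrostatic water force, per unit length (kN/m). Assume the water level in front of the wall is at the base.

K_a = tan²(45° − φ/2) = 0.2306.
γ' = 19.4 − 9.81 = 9.590 kN/m³. Depth below WT = 2.3 m.
σ'_h at WT = K_a γ d_w = 11.57 kPa; at base = 11.57 + K_a γ' × 2.3 = 16.65 kPa.
P₁ (0–2.9 m) = ½×11.57×2.9 = 16.77. P₂ (2.9–5.2 m) = ½(11.57+16.65)×2.3 = 32.46.
P_w = ½ γ_w h₂² = 0.5×9.81×2.3² = 25.95. Total = 16.77+32.46+25.95 = 75.18 kN/m.

75.2 kN/m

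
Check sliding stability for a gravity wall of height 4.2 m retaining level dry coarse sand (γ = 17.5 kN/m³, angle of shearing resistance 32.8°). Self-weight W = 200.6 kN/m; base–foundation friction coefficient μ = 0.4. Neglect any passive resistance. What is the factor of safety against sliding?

1.75

K_a = tan²(45° − 32.8°/2) = 0.2973.
P_a = ½K_aγH² = 0.5×0.2973×17.5×4.2² = 45.88 kN/m, acting at H/3 = 1.400 m above the base.
FS_sliding = μW / P_a = 0.4×200.6 / 45.88 = 1.749.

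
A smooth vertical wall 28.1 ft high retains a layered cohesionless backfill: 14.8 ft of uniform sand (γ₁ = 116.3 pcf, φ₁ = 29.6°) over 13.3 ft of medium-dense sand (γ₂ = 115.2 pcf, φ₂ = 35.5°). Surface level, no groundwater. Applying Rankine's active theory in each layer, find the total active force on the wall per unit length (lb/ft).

K_a1 = tan²(45°−29.6°/2) = 0.3387; K_a2 = tan²(45°−35.5°/2) = 0.2653.
Layer 1: σ at base = K_a1 γ₁ h₁ = 583.1 psf; P₁ = ½×583.1×14.8 = 4315.
Layer 2: σ_v at top = γ₁h₁ = 1721; σ_h top = K_a2×1721 = 456.6; σ_h base = K_a2×(1721+115.2×13.3) = 863.0.
P₂ = ½(456.6+863.0)×13.3 = 8775. Total P_a = 4315+8775 = 13090 lb/ft.

13100 lb/ft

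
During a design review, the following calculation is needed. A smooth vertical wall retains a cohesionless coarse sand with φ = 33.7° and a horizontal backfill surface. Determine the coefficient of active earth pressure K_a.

K_a = (1 − sin φ)/(1 + sin φ) = (1 − sin 33.7°)/(1 + sin 33.7°) = 0.2863.

0.286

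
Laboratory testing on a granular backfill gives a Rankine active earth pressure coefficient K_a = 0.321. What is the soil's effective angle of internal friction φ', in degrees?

30.9°

K_a = tan²(45° − φ/2) ⇒ 45° − φ/2 = arctan(√0.321) = 29.53°.
φ = 2(45° − 29.53°) = 30.93°.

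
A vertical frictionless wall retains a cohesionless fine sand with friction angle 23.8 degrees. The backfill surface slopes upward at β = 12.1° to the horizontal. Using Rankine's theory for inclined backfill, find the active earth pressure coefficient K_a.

0.468

K_a = cos β · (cos β − √(cos²β − cos²φ)) / (cos β + √(cos²β − cos²φ)).
cos β = 0.9778, cos φ = 0.9150, √(cos²β − cos²φ) = 0.3448.
K_a = 0.9778 × (0.9778 − 0.3448)/(0.9778 + 0.3448) = 0.4679.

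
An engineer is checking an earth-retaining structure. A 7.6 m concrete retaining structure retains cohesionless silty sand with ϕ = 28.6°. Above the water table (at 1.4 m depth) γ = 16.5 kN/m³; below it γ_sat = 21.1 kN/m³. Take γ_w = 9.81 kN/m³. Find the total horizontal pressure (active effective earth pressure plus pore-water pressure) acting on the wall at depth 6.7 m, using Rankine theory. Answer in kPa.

K_a = (1 − sin φ)/(1 + sin φ) = 0.3525.
γ' = 21.1 − 9.81 = 11.29 kN/m³.
Effective vertical stress at 6.7 m: σ'_v = 16.5×1.4 + 11.29×5.30 = 82.94 kPa.
σ'_h = K_a σ'_v = 0.3525 × 82.94 = 29.24 kPa; u = γ_w × 5.30 = 51.99 kPa.
Total σ_h = 29.24 + 51.99 = 81.23 kPa.

81.2 kPa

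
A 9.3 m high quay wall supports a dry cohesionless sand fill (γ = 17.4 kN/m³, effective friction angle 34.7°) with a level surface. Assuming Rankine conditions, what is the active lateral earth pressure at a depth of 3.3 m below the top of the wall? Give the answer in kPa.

15.8 kPa

K_a = (1 − sin φ)/(1 + sin φ) = 0.2745.
σ_h = K_a γ z = 0.2745 × 17.4 × 3.3 = 15.76 kPa.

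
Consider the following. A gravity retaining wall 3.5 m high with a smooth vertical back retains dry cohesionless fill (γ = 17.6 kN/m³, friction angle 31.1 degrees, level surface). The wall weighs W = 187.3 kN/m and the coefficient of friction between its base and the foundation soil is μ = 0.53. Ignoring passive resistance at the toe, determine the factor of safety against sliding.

K_a = tan²(45° − 31.1°/2) = 0.3188.
P_a = ½K_aγH² = 0.5×0.3188×17.6×3.5² = 34.37 kN/m, acting at H/3 = 1.167 m above the base.
FS_sliding = μW / P_a = 0.53×187.3 / 34.37 = 2.889.

2.89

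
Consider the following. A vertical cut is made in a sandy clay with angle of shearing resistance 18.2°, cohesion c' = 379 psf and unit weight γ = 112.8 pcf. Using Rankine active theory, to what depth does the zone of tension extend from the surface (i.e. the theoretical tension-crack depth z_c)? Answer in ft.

9.28 ft

K_a = tan²(45° − 18.2°/2) = 0.5240; √K_a = 0.7239.
The active pressure is zero where K_a γ z = 2c√K_a, so z_c = 2c/(γ√K_a) = 2×379/(112.8×0.7239) = 9.283 ft.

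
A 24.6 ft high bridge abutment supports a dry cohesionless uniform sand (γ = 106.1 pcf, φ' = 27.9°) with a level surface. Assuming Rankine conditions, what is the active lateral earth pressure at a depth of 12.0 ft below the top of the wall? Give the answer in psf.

K_a = (1 − sin φ)/(1 + sin φ) = 0.3625.
σ_h = K_a γ z = 0.3625 × 106.1 × 12.0 = 461.5 psf.

461 psf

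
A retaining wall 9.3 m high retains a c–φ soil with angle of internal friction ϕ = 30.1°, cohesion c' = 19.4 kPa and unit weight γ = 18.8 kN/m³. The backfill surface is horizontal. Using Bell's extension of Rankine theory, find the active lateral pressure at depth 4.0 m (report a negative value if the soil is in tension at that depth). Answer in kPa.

K_a = (1 − sin φ)/(1 + sin φ) = 0.3320.
σ_a = K_a γ z − 2c√K_a = 0.3320×18.8×4.0 − 2×19.4×0.5762 = 2.610 kPa.

2.61 kPa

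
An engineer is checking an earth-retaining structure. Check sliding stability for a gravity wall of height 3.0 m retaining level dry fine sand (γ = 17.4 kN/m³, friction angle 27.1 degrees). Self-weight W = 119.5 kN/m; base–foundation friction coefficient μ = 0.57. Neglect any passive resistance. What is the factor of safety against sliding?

2.33

K_a = tan²(45° − 27.1°/2) = 0.3741.
P_a = ½K_aγH² = 0.5×0.3741×17.4×3.0² = 29.29 kN/m, acting at H/3 = 1.000 m above the base.
FS_sliding = μW / P_a = 0.57×119.5 / 29.29 = 2.326.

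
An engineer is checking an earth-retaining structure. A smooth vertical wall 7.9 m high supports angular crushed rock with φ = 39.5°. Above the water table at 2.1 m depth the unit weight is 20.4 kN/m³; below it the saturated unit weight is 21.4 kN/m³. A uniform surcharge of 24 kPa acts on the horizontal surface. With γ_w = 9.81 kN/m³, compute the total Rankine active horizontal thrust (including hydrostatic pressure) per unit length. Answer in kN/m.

316 kN/m

K_a = tan²(45° − φ/2) = 0.2224.
γ' = 21.4 − 9.81 = 11.59 kN/m³. h₂ = H − d_w = 5.8 m.
σ'_h: at surface K_a·q = 5.338; at WT K_a(q+γd_w) = 14.87; at base K_a(q+γd_w+γ'h₂) = 29.82 kPa.
P₁ = ½(5.338+14.87)×2.1 = 21.22; P₂ = ½(14.87+29.82)×5.8 = 129.6; P_w = ½γ_w h₂² = 165.0.
Total = 21.22+129.6+165.0 = 315.8 kN/m.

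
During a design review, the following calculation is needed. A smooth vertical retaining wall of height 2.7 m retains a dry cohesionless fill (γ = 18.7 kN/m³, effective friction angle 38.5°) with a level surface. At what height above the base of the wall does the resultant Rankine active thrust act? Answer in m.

0.900 m

K_a = 0.2327.
The pressure distribution is triangular, so the resultant acts at H/3 above the base = 2.7/3 = 0.9000 m.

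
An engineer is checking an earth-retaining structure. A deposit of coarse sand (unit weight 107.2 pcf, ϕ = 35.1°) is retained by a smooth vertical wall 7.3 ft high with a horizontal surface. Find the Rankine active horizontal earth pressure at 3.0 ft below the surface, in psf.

K_a = (1 − sin φ)/(1 + sin φ) = 0.2698.
σ_h = K_a γ z = 0.2698 × 107.2 × 3.0 = 86.78 psf.

86.8 psf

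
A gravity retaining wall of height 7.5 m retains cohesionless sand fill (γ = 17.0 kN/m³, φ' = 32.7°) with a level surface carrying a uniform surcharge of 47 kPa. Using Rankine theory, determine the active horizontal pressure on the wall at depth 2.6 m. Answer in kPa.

27.2 kPa

K_a = (1 − sin φ)/(1 + sin φ) = 0.2985.
σ_v = γz + q = 17.0 × 2.6 + 47 = 91.20 kPa.
σ_h = K_a σ_v = 0.2985 × 91.20 = 27.22 kPa.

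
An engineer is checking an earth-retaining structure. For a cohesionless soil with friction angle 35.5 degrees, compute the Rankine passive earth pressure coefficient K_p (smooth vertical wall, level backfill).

3.77

K_p = (1 + sin φ)/(1 − sin φ) = tan²(45° + 35.5°/2) = 3.770.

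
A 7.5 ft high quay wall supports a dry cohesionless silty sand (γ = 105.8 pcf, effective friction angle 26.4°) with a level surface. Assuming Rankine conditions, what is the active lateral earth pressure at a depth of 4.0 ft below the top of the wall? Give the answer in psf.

163 psf

K_a = (1 − sin φ)/(1 + sin φ) = 0.3844.
σ_h = K_a γ z = 0.3844 × 105.8 × 4.0 = 162.7 psf.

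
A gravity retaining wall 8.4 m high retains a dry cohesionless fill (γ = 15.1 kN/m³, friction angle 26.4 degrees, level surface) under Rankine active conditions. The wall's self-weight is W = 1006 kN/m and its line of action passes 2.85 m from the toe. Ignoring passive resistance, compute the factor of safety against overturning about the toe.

5.00

K_a = tan²(45° − 26.4°/2) = 0.3844.
P_a = ½K_aγH² = 0.5×0.3844×15.1×8.4² = 204.8 kN/m, acting at H/3 = 2.800 m above the base.
Overturning moment M_o = P_a × H/3 = 204.8 × 2.800 = 573.4.
Resisting moment M_r = W × 2.85 = 1006 × 2.85 = 2867.
FS_overturning = M_r/M_o = 2867/573.4 = 5.000.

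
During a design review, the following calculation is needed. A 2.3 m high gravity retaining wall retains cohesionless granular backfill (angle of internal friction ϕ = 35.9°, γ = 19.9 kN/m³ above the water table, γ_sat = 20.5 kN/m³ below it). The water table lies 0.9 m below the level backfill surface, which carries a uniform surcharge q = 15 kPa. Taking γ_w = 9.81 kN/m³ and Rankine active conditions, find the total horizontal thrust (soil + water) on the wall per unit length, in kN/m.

30.0 kN/m

K_a = tan²(45° − φ/2) = 0.2607.
γ' = 20.5 − 9.81 = 10.69 kN/m³. h₂ = H − d_w = 1.4 m.
σ'_h: at surface K_a·q = 3.911; at WT K_a(q+γd_w) = 8.581; at base K_a(q+γd_w+γ'h₂) = 12.48 kPa.
P₁ = ½(3.911+8.581)×0.9 = 5.621; P₂ = ½(8.581+12.48)×1.4 = 14.74; P_w = ½γ_w h₂² = 9.614.
Total = 5.621+14.74+9.614 = 29.98 kN/m.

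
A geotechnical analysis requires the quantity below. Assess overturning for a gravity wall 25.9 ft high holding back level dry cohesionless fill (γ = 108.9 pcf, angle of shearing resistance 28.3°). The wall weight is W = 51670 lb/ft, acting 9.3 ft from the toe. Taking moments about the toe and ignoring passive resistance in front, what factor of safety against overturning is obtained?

4.27

K_a = tan²(45° − 28.3°/2) = 0.3568.
P_a = ½K_aγH² = 0.5×0.3568×108.9×25.9² = 13030 lb/ft, acting at H/3 = 8.633 ft above the base.
Overturning moment M_o = P_a × H/3 = 13030 × 8.633 = 112500.
Resisting moment M_r = W × 9.3 = 51670 × 9.3 = 480500.
FS_overturning = M_r/M_o = 480500/112500 = 4.271.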